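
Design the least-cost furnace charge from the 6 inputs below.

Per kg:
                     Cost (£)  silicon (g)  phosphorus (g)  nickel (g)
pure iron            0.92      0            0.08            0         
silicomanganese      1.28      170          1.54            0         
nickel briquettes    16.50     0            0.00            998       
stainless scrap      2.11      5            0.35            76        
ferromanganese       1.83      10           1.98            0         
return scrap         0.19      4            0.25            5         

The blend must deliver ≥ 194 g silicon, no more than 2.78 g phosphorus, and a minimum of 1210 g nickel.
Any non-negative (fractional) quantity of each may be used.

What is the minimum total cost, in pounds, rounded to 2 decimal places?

£21.47

Set it up as a linear program. Let x1 = kg of pure iron, x2 = kg of silicomanganese, x3 = kg of nickel briquettes, x4 = kg of stainless scrap, x5 = kg of ferromanganese, x6 = kg of return scrap.
Minimize 0.92x1 + 1.28x2 + 16.5x3 + 2.11x4 + 1.83x5 + 0.19x6 s.t.:
  170x2 + 5x4 + 10x5 + 4x6 ≥ 194   (silicon)
  0.08x1 + 1.54x2 + 0.35x4 + 1.98x5 + 0.25x6 ≤ 2.78   (phosphorus)
  998x3 + 76x4 + 5x6 ≥ 1210   (nickel)
  x1, x2, x3, x4, x5, x6 ≥ 0.
The minimum-cost mix takes nothing from pure iron, stainless scrap, ferromanganese, return scrap — only silicomanganese, nickel briquettes. Binding constraints: silicon and nickel.
Solving gives x2 = 1.1412, x3 = 1.2124.
Objective = 1.28·1.1412 + 16.5·1.2124 = 21.4653.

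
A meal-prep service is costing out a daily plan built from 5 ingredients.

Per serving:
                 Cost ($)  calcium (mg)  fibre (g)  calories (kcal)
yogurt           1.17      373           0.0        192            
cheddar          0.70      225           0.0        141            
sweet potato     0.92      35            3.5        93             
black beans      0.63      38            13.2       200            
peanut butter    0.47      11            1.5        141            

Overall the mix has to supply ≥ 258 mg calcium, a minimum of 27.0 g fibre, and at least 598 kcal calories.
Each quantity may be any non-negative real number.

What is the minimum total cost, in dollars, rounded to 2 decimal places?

$2.07

Let x1 = servings of yogurt, x2 = servings of cheddar, x3 = servings of sweet potato, x4 = servings of black beans, x5 = servings of peanut butter.
min 1.17x1 + 0.7x2 + 0.92x3 + 0.63x4 + 0.47x5 subject to:
  373x1 + 225x2 + 35x3 + 38x4 + 11x5 ≥ 258   (calcium)
  3.5x3 + 13.2x4 + 1.5x5 ≥ 27   (fibre)
  192x1 + 141x2 + 93x3 + 200x4 + 141x5 ≥ 598   (calories)
  x1, x2, x3, x4, x5 ≥ 0.
The cheapest feasible vertex uses only cheddar, black beans; yogurt, sweet potato, peanut butter are not used. The calcium and calories requirements are met with equality.
That vertex is x2 = 0.7284, x4 = 2.476.
Total cost: 0.7·0.7284 + 0.63·2.476 = 2.0698.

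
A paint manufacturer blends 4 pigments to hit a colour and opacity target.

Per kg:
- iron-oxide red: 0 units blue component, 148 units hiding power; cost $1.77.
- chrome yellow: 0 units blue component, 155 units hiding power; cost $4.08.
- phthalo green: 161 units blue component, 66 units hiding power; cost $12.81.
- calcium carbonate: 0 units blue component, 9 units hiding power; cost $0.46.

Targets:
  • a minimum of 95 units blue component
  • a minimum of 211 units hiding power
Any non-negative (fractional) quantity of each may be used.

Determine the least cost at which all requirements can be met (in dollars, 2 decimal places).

$9.62

Let x1 = kg of iron-oxide red, x2 = kg of chrome yellow, x3 = kg of phthalo green, x4 = kg of calcium carbonate.
min 1.77x1 + 4.08x2 + 12.81x3 + 0.46x4 s.t.:
  161x3 ≥ 95   (blue component)
  148x1 + 155x2 + 66x3 + 9x4 ≥ 211   (hiding power)
  x1, x2, x3, x4 ≥ 0.
At the optimum only iron-oxide red, phthalo green are positive (chrome yellow, calcium carbonate = 0). The blue component and hiding power requirements are met with equality.
Optimal quantities: iron-oxide red = 1.163 kg, phthalo green = 0.5901 kg.
Hence cost = 1.77·1.163 + 12.81·0.5901 = $9.6177.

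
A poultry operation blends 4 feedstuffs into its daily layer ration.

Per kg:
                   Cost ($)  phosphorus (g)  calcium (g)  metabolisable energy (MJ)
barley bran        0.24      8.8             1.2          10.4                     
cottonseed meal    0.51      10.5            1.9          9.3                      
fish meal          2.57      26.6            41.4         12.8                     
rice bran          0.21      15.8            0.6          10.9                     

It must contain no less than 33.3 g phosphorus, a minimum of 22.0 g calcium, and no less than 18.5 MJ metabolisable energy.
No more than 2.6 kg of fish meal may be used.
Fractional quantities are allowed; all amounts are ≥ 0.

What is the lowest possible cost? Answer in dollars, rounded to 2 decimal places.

Let x1 = kg of barley bran, x2 = kg of cottonseed meal, x3 = kg of fish meal, x4 = kg of rice bran.
Minimise 0.24x1 + 0.51x2 + 2.57x3 + 0.21x4 subject to:
  8.8x1 + 10.5x2 + 26.6x3 + 15.8x4 ≥ 33.3   (phosphorus)
  1.2x1 + 1.9x2 + 41.4x3 + 0.6x4 ≥ 22   (calcium)
  10.4x1 + 9.3x2 + 12.8x3 + 10.9x4 ≥ 18.5   (metabolisable energy)
  x3 ≤ 2.6
  x1, x2, x3, x4 ≥ 0.
The minimum-cost mix takes nothing from barley bran, cottonseed meal — only fish meal, rice bran. The phosphorus and calcium requirements are met with equality.
So fish meal = 0.5134 kg, rice bran = 1.243 kg.
Objective = 2.57·0.5134 + 0.21·1.243 = 1.5805.

$1.58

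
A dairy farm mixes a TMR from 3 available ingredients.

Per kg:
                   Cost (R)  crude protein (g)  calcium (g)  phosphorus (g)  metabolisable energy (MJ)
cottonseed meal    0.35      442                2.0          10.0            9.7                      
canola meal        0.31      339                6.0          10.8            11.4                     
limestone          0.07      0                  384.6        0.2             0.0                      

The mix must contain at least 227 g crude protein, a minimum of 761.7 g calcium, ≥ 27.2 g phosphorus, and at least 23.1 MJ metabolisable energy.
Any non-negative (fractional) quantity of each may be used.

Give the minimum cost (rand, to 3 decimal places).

R0.906

Let x1 = kg of cottonseed meal, x2 = kg of canola meal, x3 = kg of limestone.
Minimise 0.35x1 + 0.31x2 + 0.07x3 s.t.:
  442x1 + 339x2 ≥ 227   (crude protein)
  2x1 + 6x2 + 384.6x3 ≥ 761.7   (calcium)
  10x1 + 10.8x2 + 0.2x3 ≥ 27.2   (phosphorus)
  9.7x1 + 11.4x2 ≥ 23.1   (metabolisable energy)
  x1, x2, x3 ≥ 0.
At the optimum only canola meal, limestone are positive (cottonseed meal = 0). The calcium and phosphorus requirements are met with equality.
That vertex is x2 = 2.483, x3 = 1.942.
Total cost: 0.31·2.483 + 0.07·1.942 = 0.90567.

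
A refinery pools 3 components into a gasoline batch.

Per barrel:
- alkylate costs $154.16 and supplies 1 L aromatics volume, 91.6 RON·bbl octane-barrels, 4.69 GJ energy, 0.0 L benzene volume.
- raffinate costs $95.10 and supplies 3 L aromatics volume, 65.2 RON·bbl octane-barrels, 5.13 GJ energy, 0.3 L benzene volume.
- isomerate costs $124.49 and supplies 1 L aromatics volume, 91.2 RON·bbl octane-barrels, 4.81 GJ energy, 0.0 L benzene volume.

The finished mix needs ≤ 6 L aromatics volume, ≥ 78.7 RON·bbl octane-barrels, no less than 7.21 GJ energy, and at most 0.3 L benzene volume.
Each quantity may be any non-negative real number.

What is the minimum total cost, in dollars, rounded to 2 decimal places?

$148.93

Let x1 = barrels of alkylate, x2 = barrels of raffinate, x3 = barrels of isomerate.
min 154.16x1 + 95.1x2 + 124.49x3 with:
  1x1 + 3x2 + 1x3 ≤ 6   (aromatics volume)
  91.6x1 + 65.2x2 + 91.2x3 ≥ 78.7   (octane-barrels)
  4.69x1 + 5.13x2 + 4.81x3 ≥ 7.21   (energy)
  0.3x2 ≤ 0.3   (benzene volume)
  x1, x2, x3 ≥ 0.
The optimal basis is {raffinate, isomerate}; alkylate drops out. Binding constraints: energy and benzene volume.
Optimal quantities: raffinate = 1 barrel, isomerate = 0.4324 barrels.
Total cost: 95.1·1 + 124.49·0.4324 = 148.9295.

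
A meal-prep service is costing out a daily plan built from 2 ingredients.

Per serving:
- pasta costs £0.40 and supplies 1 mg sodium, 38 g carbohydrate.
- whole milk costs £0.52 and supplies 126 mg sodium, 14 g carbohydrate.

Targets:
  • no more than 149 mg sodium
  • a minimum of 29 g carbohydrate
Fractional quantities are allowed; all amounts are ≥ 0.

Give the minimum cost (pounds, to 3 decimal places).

£0.305

Let x1 = servings of pasta, x2 = servings of whole milk.
Minimise 0.4x1 + 0.52x2 s.t.:
  1x1 + 126x2 ≤ 149   (sodium)
  38x1 + 14x2 ≥ 29   (carbohydrate)
  x1, x2 ≥ 0.
At the optimum only pasta is positive (whole milk = 0). Binding constraint: carbohydrate.
Optimal quantities: pasta = 0.7632 servings.
Total cost: 0.4·0.7632 = 0.30528.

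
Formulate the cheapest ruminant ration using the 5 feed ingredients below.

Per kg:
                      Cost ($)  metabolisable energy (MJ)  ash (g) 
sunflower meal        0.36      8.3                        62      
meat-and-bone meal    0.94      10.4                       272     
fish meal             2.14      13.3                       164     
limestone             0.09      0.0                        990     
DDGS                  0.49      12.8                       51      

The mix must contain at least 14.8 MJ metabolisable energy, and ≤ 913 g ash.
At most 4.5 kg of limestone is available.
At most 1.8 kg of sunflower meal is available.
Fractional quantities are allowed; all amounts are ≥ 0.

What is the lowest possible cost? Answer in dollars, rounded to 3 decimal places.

Let x1 = kg of sunflower meal, x2 = kg of meat-and-bone meal, x3 = kg of fish meal, x4 = kg of limestone, x5 = kg of DDGS.
min 0.36x1 + 0.94x2 + 2.14x3 + 0.09x4 + 0.49x5 with:
  8.3x1 + 10.4x2 + 13.3x3 + 12.8x5 ≥ 14.8   (metabolisable energy)
  62x1 + 272x2 + 164x3 + 990x4 + 51x5 ≤ 913   (ash)
  x4 ≤ 4.5
  x1 ≤ 1.8
  x1, x2, x3, x4, x5 ≥ 0.
The minimum-cost mix takes nothing from sunflower meal, meat-and-bone meal, fish meal, limestone — only DDGS. The metabolisable energy requirement is met with equality.
Solving gives x5 = 1.1562.
Total cost: 0.49·1.1562 = 0.56654.

$0.567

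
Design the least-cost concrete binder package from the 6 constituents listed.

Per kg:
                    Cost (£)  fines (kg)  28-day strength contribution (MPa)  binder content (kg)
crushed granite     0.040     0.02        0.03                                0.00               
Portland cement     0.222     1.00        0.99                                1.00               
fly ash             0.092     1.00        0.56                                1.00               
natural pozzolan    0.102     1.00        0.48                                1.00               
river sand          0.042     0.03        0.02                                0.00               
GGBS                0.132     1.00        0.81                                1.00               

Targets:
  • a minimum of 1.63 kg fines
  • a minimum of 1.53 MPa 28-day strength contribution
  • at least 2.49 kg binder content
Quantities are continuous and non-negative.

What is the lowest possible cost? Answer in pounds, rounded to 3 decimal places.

Let x1 = kg of crushed granite, x2 = kg of Portland cement, x3 = kg of fly ash, x4 = kg of natural pozzolan, x5 = kg of river sand, x6 = kg of GGBS.
min 0.04x1 + 0.222x2 + 0.092x3 + 0.102x4 + 0.042x5 + 0.132x6 s.t.:
  0.02x1 + 1x2 + 1x3 + 1x4 + 0.03x5 + 1x6 ≥ 1.63   (fines)
  0.03x1 + 0.99x2 + 0.56x3 + 0.48x4 + 0.02x5 + 0.81x6 ≥ 1.53   (28-day strength contribution)
  1x2 + 1x3 + 1x4 + 1x6 ≥ 2.49   (binder content)
  x1, x2, x3, x4, x5, x6 ≥ 0.
The minimum-cost mix takes nothing from crushed granite, Portland cement, natural pozzolan, river sand — only fly ash, GGBS. Binding constraints: 28-day strength contribution and binder content.
So fly ash = 1.948 kg, GGBS = 0.5424 kg.
Objective = 0.092·1.948 + 0.132·0.5424 = 0.25081.

£0.251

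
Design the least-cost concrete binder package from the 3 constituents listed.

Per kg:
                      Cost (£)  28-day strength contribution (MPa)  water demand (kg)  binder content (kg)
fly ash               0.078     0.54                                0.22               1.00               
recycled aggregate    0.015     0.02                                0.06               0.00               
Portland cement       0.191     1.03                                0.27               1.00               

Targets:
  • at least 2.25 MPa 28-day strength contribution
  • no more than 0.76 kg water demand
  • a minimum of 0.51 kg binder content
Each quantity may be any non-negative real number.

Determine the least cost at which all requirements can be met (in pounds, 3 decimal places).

Let x1 = kg of fly ash, x2 = kg of recycled aggregate, x3 = kg of Portland cement.
Minimise 0.078x1 + 0.015x2 + 0.191x3 s.t.:
  0.54x1 + 0.02x2 + 1.03x3 ≥ 2.25   (28-day strength contribution)
  0.22x1 + 0.06x2 + 0.27x3 ≤ 0.76   (water demand)
  1x1 + 1x3 ≥ 0.51   (binder content)
  x1, x2, x3 ≥ 0.
At the optimum only fly ash, Portland cement are positive (recycled aggregate = 0). There the 28-day strength contribution and water demand constraints are tight.
That vertex is x1 = 2.17, x3 = 1.047.
Cost = 0.078·2.17 + 0.191·1.047 = 0.36924.

£0.369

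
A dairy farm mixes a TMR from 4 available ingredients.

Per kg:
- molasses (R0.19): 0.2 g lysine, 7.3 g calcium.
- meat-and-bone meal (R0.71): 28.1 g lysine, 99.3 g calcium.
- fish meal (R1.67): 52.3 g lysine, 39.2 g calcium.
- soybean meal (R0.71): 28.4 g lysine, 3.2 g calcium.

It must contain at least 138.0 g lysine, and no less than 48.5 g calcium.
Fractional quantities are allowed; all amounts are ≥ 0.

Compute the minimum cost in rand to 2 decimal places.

R3.45

This is a linear program. Let x1 = kg of molasses, x2 = kg of meat-and-bone meal, x3 = kg of fish meal, x4 = kg of soybean meal.
Minimise 0.19x1 + 0.71x2 + 1.67x3 + 0.71x4 subject to:
  0.2x1 + 28.1x2 + 52.3x3 + 28.4x4 ≥ 138   (lysine)
  7.3x1 + 99.3x2 + 39.2x3 + 3.2x4 ≥ 48.5   (calcium)
  x1, x2, x3, x4 ≥ 0.
The optimal basis is {meat-and-bone meal, soybean meal}; molasses, fish meal drop out. There the lysine and calcium constraints are tight.
Solving gives x2 = 0.3428, x4 = 4.52.
Objective = 0.71·0.3428 + 0.71·4.52 = 3.4526.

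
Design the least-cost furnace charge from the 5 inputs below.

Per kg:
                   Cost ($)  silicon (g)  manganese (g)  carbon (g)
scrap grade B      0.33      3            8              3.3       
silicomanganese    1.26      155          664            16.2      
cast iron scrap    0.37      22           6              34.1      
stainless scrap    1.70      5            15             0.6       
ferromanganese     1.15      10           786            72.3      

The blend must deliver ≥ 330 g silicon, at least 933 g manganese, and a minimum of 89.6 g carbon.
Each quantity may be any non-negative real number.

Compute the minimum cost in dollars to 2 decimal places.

$3.01

Set it up as a linear program. Let x1 = kg of scrap grade B, x2 = kg of silicomanganese, x3 = kg of cast iron scrap, x4 = kg of stainless scrap, x5 = kg of ferromanganese.
Minimize 0.33x1 + 1.26x2 + 0.37x3 + 1.7x4 + 1.15x5 s.t.:
  3x1 + 155x2 + 22x3 + 5x4 + 10x5 ≥ 330   (silicon)
  8x1 + 664x2 + 6x3 + 15x4 + 786x5 ≥ 933   (manganese)
  3.3x1 + 16.2x2 + 34.1x3 + 0.6x4 + 72.3x5 ≥ 89.6   (carbon)
  x1, x2, x3, x4, x5 ≥ 0.
At the optimum only silicomanganese, cast iron scrap are positive (scrap grade B, stainless scrap, ferromanganese = 0). Binding constraints: silicon and carbon.
So silicomanganese = 1.883 kg, cast iron scrap = 1.733 kg.
Cost = 1.26·1.883 + 0.37·1.733 = 3.0138.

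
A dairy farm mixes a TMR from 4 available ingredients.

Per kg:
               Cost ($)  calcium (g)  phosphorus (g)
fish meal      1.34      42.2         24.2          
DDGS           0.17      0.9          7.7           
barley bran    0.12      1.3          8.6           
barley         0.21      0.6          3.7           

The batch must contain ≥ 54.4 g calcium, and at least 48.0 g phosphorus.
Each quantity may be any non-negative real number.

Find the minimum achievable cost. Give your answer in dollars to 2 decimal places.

$1.90

Let x1 = kg of fish meal, x2 = kg of DDGS, x3 = kg of barley bran, x4 = kg of barley.
min 1.34x1 + 0.17x2 + 0.12x3 + 0.21x4 subject to:
  42.2x1 + 0.9x2 + 1.3x3 + 0.6x4 ≥ 54.4   (calcium)
  24.2x1 + 7.7x2 + 8.6x3 + 3.7x4 ≥ 48   (phosphorus)
  x1, x2, x3, x4 ≥ 0.
The optimal basis is {fish meal, barley bran}; DDGS, barley drop out. The calcium and phosphorus requirements are met with equality.
Solving gives x1 = 1.223, x3 = 2.139.
Hence cost = 1.34·1.223 + 0.12·2.139 = $1.8955.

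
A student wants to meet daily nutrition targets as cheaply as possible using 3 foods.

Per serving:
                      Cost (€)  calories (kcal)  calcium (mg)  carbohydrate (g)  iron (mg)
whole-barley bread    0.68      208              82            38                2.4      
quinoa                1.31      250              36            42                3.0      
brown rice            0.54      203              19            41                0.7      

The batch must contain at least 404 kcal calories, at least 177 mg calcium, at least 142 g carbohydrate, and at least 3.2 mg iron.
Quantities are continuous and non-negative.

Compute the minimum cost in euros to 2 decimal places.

€2.18

Treat it as an LP. Let x1 = servings of whole-barley bread, x2 = servings of quinoa, x3 = servings of brown rice.
Minimize 0.68x1 + 1.31x2 + 0.54x3 with:
  208x1 + 250x2 + 203x3 ≥ 404   (calories)
  82x1 + 36x2 + 19x3 ≥ 177   (calcium)
  38x1 + 42x2 + 41x3 ≥ 142   (carbohydrate)
  2.4x1 + 3x2 + 0.7x3 ≥ 3.2   (iron)
  x1, x2, x3 ≥ 0.
The cheapest feasible vertex uses only whole-barley bread, brown rice; quinoa is not used. There the calcium and carbohydrate constraints are tight.
So whole-barley bread = 1.727 servings, brown rice = 1.863 servings.
Cost = 0.68·1.727 + 0.54·1.863 = 2.1804.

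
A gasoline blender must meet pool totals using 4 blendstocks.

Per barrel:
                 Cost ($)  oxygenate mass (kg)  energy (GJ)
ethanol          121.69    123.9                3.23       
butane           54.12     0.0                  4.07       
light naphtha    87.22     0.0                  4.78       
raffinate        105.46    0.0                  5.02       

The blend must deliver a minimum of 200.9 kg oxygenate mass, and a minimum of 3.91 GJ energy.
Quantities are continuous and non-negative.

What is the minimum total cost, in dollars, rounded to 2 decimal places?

This is a linear program. Let x1 = barrels of ethanol, x2 = barrels of butane, x3 = barrels of light naphtha, x4 = barrels of raffinate.
min 121.69x1 + 54.12x2 + 87.22x3 + 105.46x4 s.t.:
  123.9x1 ≥ 200.9   (oxygenate mass)
  3.23x1 + 4.07x2 + 4.78x3 + 5.02x4 ≥ 3.91   (energy)
  x1, x2, x3, x4 ≥ 0.
The minimum-cost mix takes nothing from butane, light naphtha, raffinate — only ethanol. The oxygenate mass requirement is met with equality.
Solving gives x1 = 1.6215.
Hence cost = 121.69·1.6215 = $197.3203.

$197.32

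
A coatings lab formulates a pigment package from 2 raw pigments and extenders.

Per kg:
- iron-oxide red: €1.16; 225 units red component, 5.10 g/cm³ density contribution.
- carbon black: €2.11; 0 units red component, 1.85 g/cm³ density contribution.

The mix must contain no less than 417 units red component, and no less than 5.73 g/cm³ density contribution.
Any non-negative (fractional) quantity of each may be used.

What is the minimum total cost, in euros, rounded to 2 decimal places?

This is a linear program. Let x1 = kg of iron-oxide red, x2 = kg of carbon black.
min 1.16x1 + 2.11x2 subject to:
  225x1 ≥ 417   (red component)
  5.1x1 + 1.85x2 ≥ 5.73   (density contribution)
  x1, x2 ≥ 0.
The minimum-cost mix takes nothing from carbon black — only iron-oxide red. There the red component constraint is tight.
So iron-oxide red = 1.853 kg.
Cost = 1.16·1.853 = 2.1495.

€2.15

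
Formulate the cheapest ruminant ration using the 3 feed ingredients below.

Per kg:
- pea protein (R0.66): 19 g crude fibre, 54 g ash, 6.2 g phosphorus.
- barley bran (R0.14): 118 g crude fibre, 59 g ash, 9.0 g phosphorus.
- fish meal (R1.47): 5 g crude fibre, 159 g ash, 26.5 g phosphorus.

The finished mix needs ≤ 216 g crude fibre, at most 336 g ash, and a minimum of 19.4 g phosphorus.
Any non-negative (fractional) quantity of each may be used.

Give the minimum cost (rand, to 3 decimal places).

R0.420

Treat it as an LP. Let x1 = kg of pea protein, x2 = kg of barley bran, x3 = kg of fish meal.
min 0.66x1 + 0.14x2 + 1.47x3 subject to:
  19x1 + 118x2 + 5x3 ≤ 216   (crude fibre)
  54x1 + 59x2 + 159x3 ≤ 336   (ash)
  6.2x1 + 9x2 + 26.5x3 ≥ 19.4   (phosphorus)
  x1, x2, x3 ≥ 0.
At the optimum only barley bran, fish meal are positive (pea protein = 0). There the crude fibre and phosphorus constraints are tight.
Solving gives x2 = 1.826, x3 = 0.112.
Hence cost = 0.14·1.826 + 1.47·0.112 = R0.42028.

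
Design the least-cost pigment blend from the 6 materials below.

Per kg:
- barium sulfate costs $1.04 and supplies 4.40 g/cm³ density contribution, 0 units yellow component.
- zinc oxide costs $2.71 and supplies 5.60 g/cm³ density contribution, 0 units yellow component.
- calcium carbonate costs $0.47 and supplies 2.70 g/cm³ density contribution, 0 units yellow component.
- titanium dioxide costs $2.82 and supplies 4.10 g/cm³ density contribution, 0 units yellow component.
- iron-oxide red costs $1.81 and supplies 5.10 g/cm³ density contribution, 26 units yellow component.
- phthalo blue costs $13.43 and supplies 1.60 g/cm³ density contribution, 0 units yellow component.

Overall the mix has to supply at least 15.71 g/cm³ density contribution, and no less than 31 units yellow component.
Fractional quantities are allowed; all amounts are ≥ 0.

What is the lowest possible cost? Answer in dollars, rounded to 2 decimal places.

$3.83

Let x1 = kg of barium sulfate, x2 = kg of zinc oxide, x3 = kg of calcium carbonate, x4 = kg of titanium dioxide, x5 = kg of iron-oxide red, x6 = kg of phthalo blue.
Minimise 1.04x1 + 2.71x2 + 0.47x3 + 2.82x4 + 1.81x5 + 13.43x6 subject to:
  4.4x1 + 5.6x2 + 2.7x3 + 4.1x4 + 5.1x5 + 1.6x6 ≥ 15.71   (density contribution)
  26x5 ≥ 31   (yellow component)
  x1, x2, x3, x4, x5, x6 ≥ 0.
At the optimum only calcium carbonate, iron-oxide red are positive (barium sulfate, zinc oxide, titanium dioxide, phthalo blue = 0). Binding constraints: density contribution and yellow component.
Solving gives x3 = 3.566, x5 = 1.192.
Total cost: 0.47·3.566 + 1.81·1.192 = 3.8335.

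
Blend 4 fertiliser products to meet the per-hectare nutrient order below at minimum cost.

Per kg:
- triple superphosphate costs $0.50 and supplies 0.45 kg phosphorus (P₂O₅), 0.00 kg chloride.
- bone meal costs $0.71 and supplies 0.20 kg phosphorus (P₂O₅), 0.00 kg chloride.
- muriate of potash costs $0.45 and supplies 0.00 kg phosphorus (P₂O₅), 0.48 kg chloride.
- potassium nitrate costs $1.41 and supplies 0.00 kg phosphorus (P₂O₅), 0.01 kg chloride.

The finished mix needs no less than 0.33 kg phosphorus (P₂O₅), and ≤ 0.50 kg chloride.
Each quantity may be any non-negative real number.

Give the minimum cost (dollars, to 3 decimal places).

Let x1 = kg of triple superphosphate, x2 = kg of bone meal, x3 = kg of muriate of potash, x4 = kg of potassium nitrate.
Minimize 0.5x1 + 0.71x2 + 0.45x3 + 1.41x4 s.t.:
  0.45x1 + 0.2x2 ≥ 0.33   (phosphorus (P₂O₅))
  0.48x3 + 0.01x4 ≤ 0.5   (chloride)
  x1, x2, x3, x4 ≥ 0.
The optimal basis is {triple superphosphate}; bone meal, muriate of potash, potassium nitrate drop out. The phosphorus (P₂O₅) requirement is met with equality.
Solving gives x1 = 0.7333.
Hence cost = 0.5·0.7333 = $0.36665.

$0.367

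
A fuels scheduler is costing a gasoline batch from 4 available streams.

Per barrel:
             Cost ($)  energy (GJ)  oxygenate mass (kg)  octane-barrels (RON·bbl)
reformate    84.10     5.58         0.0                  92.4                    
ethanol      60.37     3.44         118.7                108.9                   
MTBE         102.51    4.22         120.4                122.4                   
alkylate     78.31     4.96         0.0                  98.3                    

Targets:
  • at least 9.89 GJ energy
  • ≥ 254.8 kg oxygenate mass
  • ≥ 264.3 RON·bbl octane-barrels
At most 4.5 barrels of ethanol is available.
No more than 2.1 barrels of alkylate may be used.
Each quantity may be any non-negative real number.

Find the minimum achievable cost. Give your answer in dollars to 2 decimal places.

$167.36

Let x1 = barrels of reformate, x2 = barrels of ethanol, x3 = barrels of MTBE, x4 = barrels of alkylate.
Minimise 84.1x1 + 60.37x2 + 102.51x3 + 78.31x4 s.t.:
  5.58x1 + 3.44x2 + 4.22x3 + 4.96x4 ≥ 9.89   (energy)
  118.7x2 + 120.4x3 ≥ 254.8   (oxygenate mass)
  92.4x1 + 108.9x2 + 122.4x3 + 98.3x4 ≥ 264.3   (octane-barrels)
  x2 ≤ 4.5
  x4 ≤ 2.1
  x1, x2, x3, x4 ≥ 0.
At the optimum only reformate, ethanol are positive (MTBE, alkylate = 0). Binding constraints: energy and oxygenate mass.
Optimal quantities: reformate = 0.44906 barrels, ethanol = 2.1466 barrels.
Cost = 84.1·0.44906 + 60.37·2.1466 = 167.3562.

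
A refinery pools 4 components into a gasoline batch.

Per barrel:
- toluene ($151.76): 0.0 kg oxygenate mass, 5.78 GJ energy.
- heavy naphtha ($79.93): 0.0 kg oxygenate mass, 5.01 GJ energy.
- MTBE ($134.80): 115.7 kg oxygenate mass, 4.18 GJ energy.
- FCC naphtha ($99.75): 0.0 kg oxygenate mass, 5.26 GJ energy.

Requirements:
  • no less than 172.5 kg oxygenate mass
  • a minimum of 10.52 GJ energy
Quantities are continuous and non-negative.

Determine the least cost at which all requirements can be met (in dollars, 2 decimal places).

$269.39

Let x1 = barrels of toluene, x2 = barrels of heavy naphtha, x3 = barrels of MTBE, x4 = barrels of FCC naphtha.
Minimise 151.76x1 + 79.93x2 + 134.8x3 + 99.75x4 s.t.:
  115.7x3 ≥ 172.5   (oxygenate mass)
  5.78x1 + 5.01x2 + 4.18x3 + 5.26x4 ≥ 10.52   (energy)
  x1, x2, x3, x4 ≥ 0.
The optimal basis is {heavy naphtha, MTBE}; toluene, FCC naphtha drop out. There the oxygenate mass and energy constraints are tight.
Optimal quantities: heavy naphtha = 0.855875 barrels, MTBE = 1.49092 barrels.
Objective = 79.93·0.855875 + 134.8·1.49092 = 269.3861.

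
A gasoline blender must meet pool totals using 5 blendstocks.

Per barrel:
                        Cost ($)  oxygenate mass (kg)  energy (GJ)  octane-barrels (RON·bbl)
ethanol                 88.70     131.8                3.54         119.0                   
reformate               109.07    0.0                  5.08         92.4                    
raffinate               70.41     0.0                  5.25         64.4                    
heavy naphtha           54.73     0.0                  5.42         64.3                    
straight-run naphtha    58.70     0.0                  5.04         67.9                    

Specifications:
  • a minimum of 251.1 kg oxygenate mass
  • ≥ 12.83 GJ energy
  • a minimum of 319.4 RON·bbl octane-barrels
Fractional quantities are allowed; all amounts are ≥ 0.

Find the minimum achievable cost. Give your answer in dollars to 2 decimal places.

$244.53

Let x1 = barrels of ethanol, x2 = barrels of reformate, x3 = barrels of raffinate, x4 = barrels of heavy naphtha, x5 = barrels of straight-run naphtha.
Minimise 88.7x1 + 109.07x2 + 70.41x3 + 54.73x4 + 58.7x5 subject to:
  131.8x1 ≥ 251.1   (oxygenate mass)
  3.54x1 + 5.08x2 + 5.25x3 + 5.42x4 + 5.04x5 ≥ 12.83   (energy)
  119x1 + 92.4x2 + 64.4x3 + 64.3x4 + 67.9x5 ≥ 319.4   (octane-barrels)
  x1, x2, x3, x4, x5 ≥ 0.
The cheapest feasible vertex uses only ethanol, heavy naphtha; reformate, raffinate, straight-run naphtha are not used. There the energy and octane-barrels constraints are tight.
So ethanol = 2.1712 barrels, heavy naphtha = 0.94905 barrels.
Objective = 88.7·2.1712 + 54.73·0.94905 = 244.5269.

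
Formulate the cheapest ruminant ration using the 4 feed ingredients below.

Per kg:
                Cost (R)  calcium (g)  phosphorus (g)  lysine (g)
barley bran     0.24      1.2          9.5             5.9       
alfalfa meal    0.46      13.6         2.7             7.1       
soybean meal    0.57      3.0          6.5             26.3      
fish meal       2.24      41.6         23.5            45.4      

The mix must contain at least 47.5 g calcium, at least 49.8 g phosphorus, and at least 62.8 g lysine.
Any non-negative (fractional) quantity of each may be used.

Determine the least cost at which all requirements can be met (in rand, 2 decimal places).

Treat it as an LP. Let x1 = kg of barley bran, x2 = kg of alfalfa meal, x3 = kg of soybean meal, x4 = kg of fish meal.
Minimize 0.24x1 + 0.46x2 + 0.57x3 + 2.24x4 subject to:
  1.2x1 + 13.6x2 + 3x3 + 41.6x4 ≥ 47.5   (calcium)
  9.5x1 + 2.7x2 + 6.5x3 + 23.5x4 ≥ 49.8   (phosphorus)
  5.9x1 + 7.1x2 + 26.3x3 + 45.4x4 ≥ 62.8   (lysine)
  x1, x2, x3, x4 ≥ 0.
The minimum-cost mix takes nothing from fish meal — only barley bran, alfalfa meal, soybean meal. The calcium, phosphorus, lysine requirements are met with equality.
That vertex is x1 = 3.911, x2 = 2.993, x3 = 0.7026.
Objective = 0.24·3.911 + 0.46·2.993 + 0.57·0.7026 = 2.7159.

R2.72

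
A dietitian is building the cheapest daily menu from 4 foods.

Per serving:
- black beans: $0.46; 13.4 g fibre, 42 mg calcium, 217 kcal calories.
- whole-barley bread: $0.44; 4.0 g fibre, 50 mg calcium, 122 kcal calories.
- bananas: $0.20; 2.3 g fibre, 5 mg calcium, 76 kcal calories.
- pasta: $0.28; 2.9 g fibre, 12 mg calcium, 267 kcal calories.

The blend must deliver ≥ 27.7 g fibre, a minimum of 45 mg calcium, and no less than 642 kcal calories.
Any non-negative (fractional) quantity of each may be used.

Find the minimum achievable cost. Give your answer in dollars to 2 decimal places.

Let x1 = servings of black beans, x2 = servings of whole-barley bread, x3 = servings of bananas, x4 = servings of pasta.
min 0.46x1 + 0.44x2 + 0.2x3 + 0.28x4 s.t.:
  13.4x1 + 4x2 + 2.3x3 + 2.9x4 ≥ 27.7   (fibre)
  42x1 + 50x2 + 5x3 + 12x4 ≥ 45   (calcium)
  217x1 + 122x2 + 76x3 + 267x4 ≥ 642   (calories)
  x1, x2, x3, x4 ≥ 0.
The optimal basis is {black beans, pasta}; whole-barley bread, bananas drop out. The fibre and calories requirements are met with equality.
Solving gives x1 = 1.877, x4 = 0.8791.
Objective = 0.46·1.877 + 0.28·0.8791 = 1.1096.

$1.11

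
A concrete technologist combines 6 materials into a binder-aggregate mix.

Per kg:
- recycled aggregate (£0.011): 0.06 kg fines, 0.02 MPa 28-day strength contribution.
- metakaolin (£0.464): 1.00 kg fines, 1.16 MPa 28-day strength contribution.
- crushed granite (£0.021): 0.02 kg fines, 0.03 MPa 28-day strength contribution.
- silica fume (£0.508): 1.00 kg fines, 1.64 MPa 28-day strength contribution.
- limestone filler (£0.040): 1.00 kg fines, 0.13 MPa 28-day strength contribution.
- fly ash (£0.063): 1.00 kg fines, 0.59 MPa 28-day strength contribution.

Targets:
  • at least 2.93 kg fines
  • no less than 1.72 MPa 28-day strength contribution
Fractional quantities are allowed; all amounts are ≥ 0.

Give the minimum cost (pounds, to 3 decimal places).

Treat it as an LP. Let x1 = kg of recycled aggregate, x2 = kg of metakaolin, x3 = kg of crushed granite, x4 = kg of silica fume, x5 = kg of limestone filler, x6 = kg of fly ash.
Minimise 0.011x1 + 0.464x2 + 0.021x3 + 0.508x4 + 0.04x5 + 0.063x6 s.t.:
  0.06x1 + 1x2 + 0.02x3 + 1x4 + 1x5 + 1x6 ≥ 2.93   (fines)
  0.02x1 + 1.16x2 + 0.03x3 + 1.64x4 + 0.13x5 + 0.59x6 ≥ 1.72   (28-day strength contribution)
  x1, x2, x3, x4, x5, x6 ≥ 0.
At the optimum only limestone filler, fly ash are positive (recycled aggregate, metakaolin, crushed granite, silica fume = 0). The fines and 28-day strength contribution requirements are met with equality.
That vertex is x5 = 0.01891, x6 = 2.911.
Total cost: 0.04·0.01891 + 0.063·2.911 = 0.18415.

£0.184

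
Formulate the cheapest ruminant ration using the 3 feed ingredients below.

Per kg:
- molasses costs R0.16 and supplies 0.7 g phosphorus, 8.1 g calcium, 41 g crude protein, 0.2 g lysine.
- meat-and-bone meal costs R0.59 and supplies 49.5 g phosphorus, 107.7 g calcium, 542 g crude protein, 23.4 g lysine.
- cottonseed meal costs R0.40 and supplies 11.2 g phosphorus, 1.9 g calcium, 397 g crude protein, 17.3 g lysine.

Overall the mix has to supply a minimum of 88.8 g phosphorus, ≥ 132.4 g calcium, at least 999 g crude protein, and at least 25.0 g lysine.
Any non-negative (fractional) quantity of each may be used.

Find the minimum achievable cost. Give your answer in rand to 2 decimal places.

R1.08

Treat it as an LP. Let x1 = kg of molasses, x2 = kg of meat-and-bone meal, x3 = kg of cottonseed meal.
Minimize 0.16x1 + 0.59x2 + 0.4x3 s.t.:
  0.7x1 + 49.5x2 + 11.2x3 ≥ 88.8   (phosphorus)
  8.1x1 + 107.7x2 + 1.9x3 ≥ 132.4   (calcium)
  41x1 + 542x2 + 397x3 ≥ 999   (crude protein)
  0.2x1 + 23.4x2 + 17.3x3 ≥ 25   (lysine)
  x1, x2, x3 ≥ 0.
The minimum-cost mix takes nothing from molasses — only meat-and-bone meal, cottonseed meal. Binding constraints: phosphorus and crude protein.
So meat-and-bone meal = 1.772 kg, cottonseed meal = 0.09726 kg.
Total cost: 0.59·1.772 + 0.4·0.09726 = 1.0844.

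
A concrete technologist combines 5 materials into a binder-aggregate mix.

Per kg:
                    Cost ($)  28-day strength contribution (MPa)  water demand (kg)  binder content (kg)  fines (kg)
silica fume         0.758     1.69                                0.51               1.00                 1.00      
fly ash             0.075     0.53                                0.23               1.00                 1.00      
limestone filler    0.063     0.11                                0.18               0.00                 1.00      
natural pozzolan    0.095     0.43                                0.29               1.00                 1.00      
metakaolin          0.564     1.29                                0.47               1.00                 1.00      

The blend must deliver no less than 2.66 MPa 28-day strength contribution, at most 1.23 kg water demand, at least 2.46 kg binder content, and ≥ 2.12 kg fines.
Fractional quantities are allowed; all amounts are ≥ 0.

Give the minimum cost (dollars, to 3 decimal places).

Let x1 = kg of silica fume, x2 = kg of fly ash, x3 = kg of limestone filler, x4 = kg of natural pozzolan, x5 = kg of metakaolin.
min 0.758x1 + 0.075x2 + 0.063x3 + 0.095x4 + 0.564x5 s.t.:
  1.69x1 + 0.53x2 + 0.11x3 + 0.43x4 + 1.29x5 ≥ 2.66   (28-day strength contribution)
  0.51x1 + 0.23x2 + 0.18x3 + 0.29x4 + 0.47x5 ≤ 1.23   (water demand)
  1x1 + 1x2 + 1x4 + 1x5 ≥ 2.46   (binder content)
  1x1 + 1x2 + 1x3 + 1x4 + 1x5 ≥ 2.12   (fines)
  x1, x2, x3, x4, x5 ≥ 0.
At the optimum only fly ash is positive (silica fume, limestone filler, natural pozzolan, metakaolin = 0). There the 28-day strength contribution constraint is tight.
That vertex is x2 = 5.019.
Hence cost = 0.075·5.019 = $0.37643.

$0.376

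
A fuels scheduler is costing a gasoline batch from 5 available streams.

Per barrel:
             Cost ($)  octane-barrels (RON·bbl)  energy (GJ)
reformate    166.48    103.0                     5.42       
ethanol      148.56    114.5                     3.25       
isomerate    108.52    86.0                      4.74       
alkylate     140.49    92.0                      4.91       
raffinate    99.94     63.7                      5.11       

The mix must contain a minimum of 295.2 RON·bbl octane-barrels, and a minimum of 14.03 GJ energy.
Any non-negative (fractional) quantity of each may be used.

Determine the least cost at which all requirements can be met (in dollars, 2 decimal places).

Let x1 = barrels of reformate, x2 = barrels of ethanol, x3 = barrels of isomerate, x4 = barrels of alkylate, x5 = barrels of raffinate.
Minimise 166.48x1 + 148.56x2 + 108.52x3 + 140.49x4 + 99.94x5 subject to:
  103x1 + 114.5x2 + 86x3 + 92x4 + 63.7x5 ≥ 295.2   (octane-barrels)
  5.42x1 + 3.25x2 + 4.74x3 + 4.91x4 + 5.11x5 ≥ 14.03   (energy)
  x1, x2, x3, x4, x5 ≥ 0.
At the optimum only isomerate is positive (reformate, ethanol, alkylate, raffinate = 0). Binding constraint: octane-barrels.
So isomerate = 3.43256 barrels.
Hence cost = 108.52·3.43256 = $372.5014.

$372.50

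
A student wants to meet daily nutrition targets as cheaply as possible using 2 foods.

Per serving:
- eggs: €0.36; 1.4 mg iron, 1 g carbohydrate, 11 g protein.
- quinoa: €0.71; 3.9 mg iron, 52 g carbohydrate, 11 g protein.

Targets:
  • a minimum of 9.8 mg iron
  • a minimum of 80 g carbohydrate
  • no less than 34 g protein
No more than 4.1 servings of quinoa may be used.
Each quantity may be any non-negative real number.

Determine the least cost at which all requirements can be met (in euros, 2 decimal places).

Let x1 = servings of eggs, x2 = servings of quinoa.
Minimise 0.36x1 + 0.71x2 s.t.:
  1.4x1 + 3.9x2 ≥ 9.8   (iron)
  1x1 + 52x2 ≥ 80   (carbohydrate)
  11x1 + 11x2 ≥ 34   (protein)
  x2 ≤ 4.1
  x1, x2 ≥ 0.
Both inputs are positive at the optimum. There the iron and protein constraints are tight.
So eggs = 0.9018 servings, quinoa = 2.189 servings.
Cost = 0.36·0.9018 + 0.71·2.189 = 1.8788.

€1.88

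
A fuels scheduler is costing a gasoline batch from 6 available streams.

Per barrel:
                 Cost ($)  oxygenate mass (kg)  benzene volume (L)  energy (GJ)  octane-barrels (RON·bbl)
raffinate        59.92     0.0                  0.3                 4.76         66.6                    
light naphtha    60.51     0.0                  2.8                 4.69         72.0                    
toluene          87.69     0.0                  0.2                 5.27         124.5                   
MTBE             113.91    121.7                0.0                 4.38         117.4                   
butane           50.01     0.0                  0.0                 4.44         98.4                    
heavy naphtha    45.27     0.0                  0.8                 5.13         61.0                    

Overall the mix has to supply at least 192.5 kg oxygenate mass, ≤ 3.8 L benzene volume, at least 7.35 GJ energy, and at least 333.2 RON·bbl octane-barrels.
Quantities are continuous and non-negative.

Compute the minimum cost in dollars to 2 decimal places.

$255.14

This is a linear program. Let x1 = barrels of raffinate, x2 = barrels of light naphtha, x3 = barrels of toluene, x4 = barrels of MTBE, x5 = barrels of butane, x6 = barrels of heavy naphtha.
Minimize 59.92x1 + 60.51x2 + 87.69x3 + 113.91x4 + 50.01x5 + 45.27x6 with:
  121.7x4 ≥ 192.5   (oxygenate mass)
  0.3x1 + 2.8x2 + 0.2x3 + 0.8x6 ≤ 3.8   (benzene volume)
  4.76x1 + 4.69x2 + 5.27x3 + 4.38x4 + 4.44x5 + 5.13x6 ≥ 7.35   (energy)
  66.6x1 + 72x2 + 124.5x3 + 117.4x4 + 98.4x5 + 61x6 ≥ 333.2   (octane-barrels)
  x1, x2, x3, x4, x5, x6 ≥ 0.
The minimum-cost mix takes nothing from raffinate, light naphtha, toluene, heavy naphtha — only MTBE, butane. There the oxygenate mass and octane-barrels constraints are tight.
Solving gives x4 = 1.58176, x5 = 1.499.
Hence cost = 113.91·1.58176 + 50.01·1.499 = $255.1433.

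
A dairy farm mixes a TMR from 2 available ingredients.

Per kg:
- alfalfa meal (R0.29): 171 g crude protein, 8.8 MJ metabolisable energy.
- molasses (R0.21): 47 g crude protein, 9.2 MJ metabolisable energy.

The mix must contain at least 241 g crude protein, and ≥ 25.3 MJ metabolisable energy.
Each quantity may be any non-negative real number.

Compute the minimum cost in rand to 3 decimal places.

R0.657

Treat it as an LP. Let x1 = kg of alfalfa meal, x2 = kg of molasses.
Minimise 0.29x1 + 0.21x2 with:
  171x1 + 47x2 ≥ 241   (crude protein)
  8.8x1 + 9.2x2 ≥ 25.3   (metabolisable energy)
  x1, x2 ≥ 0.
Both inputs are positive at the optimum. Binding constraints: crude protein and metabolisable energy.
Optimal quantities: alfalfa meal = 0.8866 kg, molasses = 1.902 kg.
Hence cost = 0.29·0.8866 + 0.21·1.902 = R0.65653.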